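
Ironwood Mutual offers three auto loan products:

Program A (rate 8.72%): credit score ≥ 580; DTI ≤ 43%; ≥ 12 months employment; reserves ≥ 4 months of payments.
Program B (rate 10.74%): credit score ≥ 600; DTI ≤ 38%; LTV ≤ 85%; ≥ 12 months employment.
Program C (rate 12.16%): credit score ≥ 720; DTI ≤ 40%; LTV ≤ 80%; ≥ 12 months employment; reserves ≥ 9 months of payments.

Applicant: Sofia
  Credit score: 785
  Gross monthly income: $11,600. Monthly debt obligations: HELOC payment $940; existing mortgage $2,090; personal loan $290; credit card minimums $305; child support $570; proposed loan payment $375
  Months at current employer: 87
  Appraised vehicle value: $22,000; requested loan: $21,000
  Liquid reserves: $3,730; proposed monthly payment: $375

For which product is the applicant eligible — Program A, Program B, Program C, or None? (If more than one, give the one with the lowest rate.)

Total debts = (940 + 2,090 + 290 + 305 + 570 + 375) = 4,570; DTI = 4,570/11,600 = 39.4%.
LTV = 21,000/22,000 = 95.5%.
Reserves = 3,730/375 = 9.9 months.
Program A: score 785 ≥ 580; DTI 39.4% ≤ 43%; employment 87 ≥ 12 mo; reserves 9.9 ≥ 4 mo → qualifies.
Program B: score 785 ≥ 600; DTI 39.4% > 38%; LTV 95.5% > 85%; employment 87 ≥ 12 mo → does not qualify.
Program C: score 785 ≥ 720; DTI 39.4% ≤ 40%; LTV 95.5% > 80%; employment 87 ≥ 12 mo; reserves 9.9 ≥ 9 mo → does not qualify.

Program A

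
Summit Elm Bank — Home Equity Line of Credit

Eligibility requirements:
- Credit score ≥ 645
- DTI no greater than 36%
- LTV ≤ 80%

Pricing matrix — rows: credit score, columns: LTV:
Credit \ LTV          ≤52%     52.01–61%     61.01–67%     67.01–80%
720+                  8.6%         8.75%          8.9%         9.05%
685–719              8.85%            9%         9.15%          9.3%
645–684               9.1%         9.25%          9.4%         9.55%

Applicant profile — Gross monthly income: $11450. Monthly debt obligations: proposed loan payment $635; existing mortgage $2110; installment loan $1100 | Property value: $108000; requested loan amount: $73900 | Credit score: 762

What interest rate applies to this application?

Credit score 762 ≥ 645; Total monthly debts = (635 + 2,110 + 1,100) = 3,845. Debt-to-income = 3,845/11,450 = 33.6% — meets 36% limit
LTV: 73,900 ÷ 108,000 = 68.4%, within 80% cap
Row: 762 falls in 720+. Column: 68.4% falls in 67.01–80%. Rate = 9.05%.

9.05%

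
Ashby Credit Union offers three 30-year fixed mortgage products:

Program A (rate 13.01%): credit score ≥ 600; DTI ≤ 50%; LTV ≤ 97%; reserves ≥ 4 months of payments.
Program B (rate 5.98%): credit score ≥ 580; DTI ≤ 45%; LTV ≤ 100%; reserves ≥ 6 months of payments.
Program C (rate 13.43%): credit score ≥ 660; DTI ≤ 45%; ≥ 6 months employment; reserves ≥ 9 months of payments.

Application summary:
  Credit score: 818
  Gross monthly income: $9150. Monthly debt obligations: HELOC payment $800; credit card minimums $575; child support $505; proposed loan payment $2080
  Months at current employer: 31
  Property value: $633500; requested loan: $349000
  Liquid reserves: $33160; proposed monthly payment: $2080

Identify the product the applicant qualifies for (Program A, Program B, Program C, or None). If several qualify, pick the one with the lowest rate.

Total debts = (800 + 575 + 505 + 2,080) = 3,960; DTI = 3,960/9,150 = 43.3%.
LTV = 349,000/633,500 = 55.1%.
Reserves = 33,160/2,080 = 15.9 months.
Program A: score 818 ≥ 600; DTI 43.3% ≤ 50%; LTV 55.1% ≤ 97%; reserves 15.9 ≥ 4 mo → qualifies.
Program B: score 818 ≥ 580; DTI 43.3% ≤ 45%; LTV 55.1% ≤ 100%; reserves 15.9 ≥ 6 mo → qualifies.
Program C: score 818 ≥ 660; DTI 43.3% ≤ 45%; employment 31 ≥ 6 mo; reserves 15.9 ≥ 9 mo → qualifies.
Qualifying: Program A, Program B, Program C. Lowest rate is 5.98% → Program B.

Program B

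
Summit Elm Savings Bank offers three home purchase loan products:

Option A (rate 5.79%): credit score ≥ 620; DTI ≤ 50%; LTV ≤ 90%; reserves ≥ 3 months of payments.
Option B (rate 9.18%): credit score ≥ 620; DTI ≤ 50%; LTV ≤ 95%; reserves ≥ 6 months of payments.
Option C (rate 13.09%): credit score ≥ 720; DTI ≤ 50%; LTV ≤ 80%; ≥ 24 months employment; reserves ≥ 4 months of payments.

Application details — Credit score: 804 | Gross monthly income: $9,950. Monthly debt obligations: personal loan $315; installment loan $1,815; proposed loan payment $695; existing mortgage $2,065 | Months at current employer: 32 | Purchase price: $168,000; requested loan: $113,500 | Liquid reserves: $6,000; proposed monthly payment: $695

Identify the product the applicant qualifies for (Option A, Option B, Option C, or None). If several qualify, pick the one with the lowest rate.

Total debts = (315 + 1,815 + 695 + 2,065) = 4,890; DTI = 4,890/9,950 = 49.1%.
LTV = 113,500/168,000 = 67.6%.
Reserves = 6,000/695 = 8.6 months.
Option A: score 804 ≥ 620; DTI 49.1% ≤ 50%; LTV 67.6% ≤ 90%; reserves 8.6 ≥ 3 mo → qualifies.
Option B: score 804 ≥ 620; DTI 49.1% ≤ 50%; LTV 67.6% ≤ 95%; reserves 8.6 ≥ 6 mo → qualifies.
Option C: score 804 ≥ 720; DTI 49.1% ≤ 50%; LTV 67.6% ≤ 80%; employment 32 ≥ 24 mo; reserves 8.6 ≥ 4 mo → qualifies.
Qualifying: Option A, Option B, Option C. Lowest rate is 5.79% → Option A.

Option A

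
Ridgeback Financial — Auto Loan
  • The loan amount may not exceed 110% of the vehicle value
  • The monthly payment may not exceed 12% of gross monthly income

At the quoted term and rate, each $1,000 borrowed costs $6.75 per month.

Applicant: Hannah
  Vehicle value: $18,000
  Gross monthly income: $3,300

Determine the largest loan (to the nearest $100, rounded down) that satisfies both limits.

$19,800

Payment cap: 12% × $3,300 = $396/month.
At $6.75 per $1,000, that supports 396/6.75 × 1,000 ≈ $58,666 → $58,600.
LTV cap: 110% × $18,000 = $19,800 → $19,800.
Binding constraint: loan-to-value.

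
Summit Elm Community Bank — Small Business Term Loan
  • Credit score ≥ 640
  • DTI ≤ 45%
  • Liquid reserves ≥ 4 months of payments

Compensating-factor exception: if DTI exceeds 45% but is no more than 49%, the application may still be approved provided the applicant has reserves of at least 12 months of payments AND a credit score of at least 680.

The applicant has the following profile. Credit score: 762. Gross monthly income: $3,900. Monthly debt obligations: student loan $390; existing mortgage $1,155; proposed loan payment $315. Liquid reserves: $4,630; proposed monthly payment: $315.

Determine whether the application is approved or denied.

Approved

Credit score 762 ≥ 640 (meets base)
Total debts = (390 + 1,155 + 315) = 1,860. DTI: 1,860 ÷ 3,900 = 47.7%, over the 45% base limit.
Liquid reserves cover 4,630/315 = 14.7 months — ≥ 4 required
47.7% falls in the override range (45%–49%), so the compensating-factor test applies.
Override check — reserves: 14.7 mo (ok); score: 762 (ok).
Both compensating conditions met → exception applies.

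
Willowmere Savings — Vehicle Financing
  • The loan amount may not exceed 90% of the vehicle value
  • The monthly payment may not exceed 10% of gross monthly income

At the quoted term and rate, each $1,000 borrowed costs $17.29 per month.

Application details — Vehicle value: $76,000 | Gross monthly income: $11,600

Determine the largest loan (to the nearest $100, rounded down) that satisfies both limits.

Payment cap: 10% × $11,600 = $1,160/month.
At $17.29 per $1,000, that supports 1,160/17.29 × 1,000 ≈ $67,090 → $67,000.
LTV cap: 90% × $76,000 = $68,400 → $68,400.
Binding constraint: payment-to-income.

$67,000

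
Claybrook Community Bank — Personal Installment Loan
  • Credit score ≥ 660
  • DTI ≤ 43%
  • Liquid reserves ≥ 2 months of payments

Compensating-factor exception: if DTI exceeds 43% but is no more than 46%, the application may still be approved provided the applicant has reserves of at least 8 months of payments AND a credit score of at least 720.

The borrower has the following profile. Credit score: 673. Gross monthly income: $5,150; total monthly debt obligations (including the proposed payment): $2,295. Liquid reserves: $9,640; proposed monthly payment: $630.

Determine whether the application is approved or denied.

Denied

Credit score 673 ≥ 660 (meets base)
DTI: 2,295 ÷ 5,150 = 44.6%, over the 43% base limit.
Reserves = 9,640/630 = 15.3 months ≥ 2
DTI 44.6% is within the 43%–46% exception band; checking compensating factors.
Reserves 15.3 ≥ 8 months; credit score 673 < 720.
Compensating-factor requirement not fully met.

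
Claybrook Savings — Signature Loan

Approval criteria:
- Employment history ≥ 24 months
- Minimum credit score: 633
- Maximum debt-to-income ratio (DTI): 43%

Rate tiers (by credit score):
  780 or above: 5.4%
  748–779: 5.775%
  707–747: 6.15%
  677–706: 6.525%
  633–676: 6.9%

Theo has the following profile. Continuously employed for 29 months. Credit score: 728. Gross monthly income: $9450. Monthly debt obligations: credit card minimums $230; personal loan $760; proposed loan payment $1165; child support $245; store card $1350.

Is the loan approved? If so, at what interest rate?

Approved at 6.15%

Credit score 728 ≥ 633 (meets minimum)
Total monthly debts = (230 + 760 + 1,165 + 245 + 1,350) = 3,750. Debt-to-income = 3,750/9,450 = 39.7% — meets 43% limit
Employment 29 ≥ 24 months
All requirements met. Score 728 falls in the 707–747 tier → 6.15%.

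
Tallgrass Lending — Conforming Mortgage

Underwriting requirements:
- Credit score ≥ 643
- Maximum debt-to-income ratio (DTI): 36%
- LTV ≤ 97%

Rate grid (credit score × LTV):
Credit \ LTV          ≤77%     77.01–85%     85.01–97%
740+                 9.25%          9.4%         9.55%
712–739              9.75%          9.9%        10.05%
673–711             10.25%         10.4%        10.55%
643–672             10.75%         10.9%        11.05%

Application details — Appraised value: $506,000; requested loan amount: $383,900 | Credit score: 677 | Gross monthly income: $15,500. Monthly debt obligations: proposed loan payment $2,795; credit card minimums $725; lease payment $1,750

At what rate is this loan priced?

Credit score 677 ≥ 643; Total monthly debts = (2,795 + 725 + 1,750) = 5,270. Debt-to-income = 5,270/15,500 = 34% — meets 36% limit
Loan-to-value = 383,900/506,000 = 75.9% — pass (97% max)
Credit 677 → row 673–711; LTV 75.9% → column ≤77%. Grid cell → 10.25%.

10.25%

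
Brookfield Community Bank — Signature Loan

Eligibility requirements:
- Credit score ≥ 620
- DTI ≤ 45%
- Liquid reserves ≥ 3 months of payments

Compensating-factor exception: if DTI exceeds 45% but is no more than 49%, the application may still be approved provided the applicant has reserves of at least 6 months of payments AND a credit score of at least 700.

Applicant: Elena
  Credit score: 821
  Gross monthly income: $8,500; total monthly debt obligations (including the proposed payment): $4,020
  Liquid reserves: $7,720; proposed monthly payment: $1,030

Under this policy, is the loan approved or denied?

Approved

Credit score 821 ≥ 620 (meets base)
DTI = 4,020/8,500 = 47.3% > 45% — standard DTI limit exceeded.
Reserves = 7,720/1,030 = 7.5 months ≥ 3
47.3% falls in the override range (45%–49%), so the compensating-factor test applies.
Override check — reserves: 7.5 mo (ok); score: 821 (ok).
Both override conditions satisfied; DTI exception granted.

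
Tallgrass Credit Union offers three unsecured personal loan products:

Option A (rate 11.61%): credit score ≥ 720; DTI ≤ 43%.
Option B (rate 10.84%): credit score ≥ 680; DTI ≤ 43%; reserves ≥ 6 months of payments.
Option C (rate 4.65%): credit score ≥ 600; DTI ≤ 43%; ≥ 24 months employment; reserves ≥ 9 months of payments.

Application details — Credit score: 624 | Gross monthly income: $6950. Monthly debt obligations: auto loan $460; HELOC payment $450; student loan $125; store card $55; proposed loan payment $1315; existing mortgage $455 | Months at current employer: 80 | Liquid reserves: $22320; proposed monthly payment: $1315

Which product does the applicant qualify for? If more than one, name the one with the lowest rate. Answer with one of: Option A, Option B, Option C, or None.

Total debts = (460 + 450 + 125 + 55 + 1,315 + 455) = 2,860; DTI = 2,860/6,950 = 41.2%.
Reserves = 22,320/1,315 = 17.0 months.
Option A: score 624 < 720; DTI 41.2% ≤ 43% → does not qualify.
Option B: score 624 < 680; DTI 41.2% ≤ 43%; reserves 17.0 ≥ 6 mo → does not qualify.
Option C: score 624 ≥ 600; DTI 41.2% ≤ 43%; employment 80 ≥ 24 mo; reserves 17.0 ≥ 9 mo → qualifies.

Option C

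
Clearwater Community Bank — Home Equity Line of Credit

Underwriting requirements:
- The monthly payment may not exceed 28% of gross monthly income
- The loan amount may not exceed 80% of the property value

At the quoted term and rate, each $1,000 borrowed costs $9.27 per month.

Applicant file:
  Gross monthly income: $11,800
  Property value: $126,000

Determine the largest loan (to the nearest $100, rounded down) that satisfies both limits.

$100,800

Payment cap: 28% × $11,800 = $3,304/month.
At $9.27 per $1,000, that supports 3,304/9.27 × 1,000 ≈ $356,418 → $356,400.
LTV cap: 80% × $126,000 = $100,800 → $100,800.
Binding constraint: loan-to-value.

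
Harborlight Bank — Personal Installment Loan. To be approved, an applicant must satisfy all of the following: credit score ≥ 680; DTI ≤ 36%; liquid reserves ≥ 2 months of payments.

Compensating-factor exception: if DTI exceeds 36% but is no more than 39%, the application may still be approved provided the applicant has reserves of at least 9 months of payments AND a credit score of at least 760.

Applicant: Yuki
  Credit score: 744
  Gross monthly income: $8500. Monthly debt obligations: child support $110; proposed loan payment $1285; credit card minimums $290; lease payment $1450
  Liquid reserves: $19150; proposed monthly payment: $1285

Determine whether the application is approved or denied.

Denied

Credit score 744 ≥ 680 (meets base)
Total debts = (110 + 1,285 + 290 + 1,450) = 3,135. DTI = 3,135/8,500 = 36.9% > 36% — standard DTI limit exceeded.
Liquid reserves cover 19,150/1,285 = 14.9 months — ≥ 2 required
DTI 36.9% is within the 36%–39% exception band; checking compensating factors.
Reserves 14.9 ≥ 9 months; credit score 744 < 760.
Compensating-factor requirement not fully met.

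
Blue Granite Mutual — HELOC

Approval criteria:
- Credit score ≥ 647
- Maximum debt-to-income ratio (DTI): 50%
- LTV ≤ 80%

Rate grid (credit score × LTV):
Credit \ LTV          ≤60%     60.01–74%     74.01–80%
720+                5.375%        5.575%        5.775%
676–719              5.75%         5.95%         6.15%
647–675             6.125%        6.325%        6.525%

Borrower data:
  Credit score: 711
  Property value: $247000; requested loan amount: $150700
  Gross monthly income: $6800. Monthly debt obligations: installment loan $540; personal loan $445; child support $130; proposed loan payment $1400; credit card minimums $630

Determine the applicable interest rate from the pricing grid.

5.95%

Credit score 711 ≥ 647; Total monthly debts = (540 + 445 + 130 + 1,400 + 630) = 3,145. Debt-to-income = 3,145/6,800 = 46.2% — meets 50% limit
LTV = 150,700/247,000 = 61% ≤ 80%
Row: 711 falls in 676–719. Column: 61% falls in 60.01–74%. Rate = 5.95%.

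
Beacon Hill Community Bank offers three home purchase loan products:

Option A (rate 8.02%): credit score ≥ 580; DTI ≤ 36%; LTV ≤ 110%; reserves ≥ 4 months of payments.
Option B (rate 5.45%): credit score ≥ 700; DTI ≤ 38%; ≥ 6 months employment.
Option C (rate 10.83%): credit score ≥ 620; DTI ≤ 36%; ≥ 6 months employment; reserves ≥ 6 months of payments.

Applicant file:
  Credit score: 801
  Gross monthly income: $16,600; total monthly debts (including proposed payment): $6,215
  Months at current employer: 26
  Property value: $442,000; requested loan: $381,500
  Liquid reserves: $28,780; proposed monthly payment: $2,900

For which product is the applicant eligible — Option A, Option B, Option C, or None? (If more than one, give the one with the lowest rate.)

DTI = 6,215/16,600 = 37.4%.
LTV = 381,500/442,000 = 86.3%.
Reserves = 28,780/2,900 = 9.9 months.
Option A: score 801 ≥ 580; DTI 37.4% > 36%; LTV 86.3% ≤ 110%; reserves 9.9 ≥ 4 mo → does not qualify.
Option B: score 801 ≥ 700; DTI 37.4% ≤ 38%; employment 26 ≥ 6 mo → qualifies.
Option C: score 801 ≥ 620; DTI 37.4% > 36%; employment 26 ≥ 6 mo; reserves 9.9 ≥ 6 mo → does not qualify.

Option B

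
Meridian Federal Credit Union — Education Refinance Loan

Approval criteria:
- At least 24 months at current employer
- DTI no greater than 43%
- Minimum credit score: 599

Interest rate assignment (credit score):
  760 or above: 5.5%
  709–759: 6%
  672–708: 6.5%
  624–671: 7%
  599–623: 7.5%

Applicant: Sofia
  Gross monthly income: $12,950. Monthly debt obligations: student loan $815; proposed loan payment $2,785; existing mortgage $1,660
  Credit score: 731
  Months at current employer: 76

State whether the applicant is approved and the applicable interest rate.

Credit score 731 ≥ 599 (meets minimum)
Employment 76 ≥ 24 months
Total monthly debts = (815 + 2,785 + 1,660) = 5,260. Debt-to-income = 5,260/12,950 = 40.6% — meets 43% limit
All requirements met. Score 731 falls in the 709–759 tier → 6%.

Approved at 6%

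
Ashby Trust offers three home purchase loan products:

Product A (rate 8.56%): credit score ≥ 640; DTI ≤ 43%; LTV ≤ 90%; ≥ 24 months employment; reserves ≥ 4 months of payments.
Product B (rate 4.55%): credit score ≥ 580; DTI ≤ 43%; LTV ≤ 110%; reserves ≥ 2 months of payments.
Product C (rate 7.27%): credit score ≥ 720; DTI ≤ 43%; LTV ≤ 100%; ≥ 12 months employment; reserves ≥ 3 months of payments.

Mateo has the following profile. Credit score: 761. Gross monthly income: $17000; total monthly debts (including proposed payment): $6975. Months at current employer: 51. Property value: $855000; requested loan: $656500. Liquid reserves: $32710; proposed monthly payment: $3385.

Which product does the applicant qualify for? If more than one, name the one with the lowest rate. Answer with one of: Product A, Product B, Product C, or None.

Product B

DTI = 6,975/17,000 = 41%.
LTV = 656,500/855,000 = 76.8%.
Reserves = 32,710/3,385 = 9.7 months.
Product A: score 761 ≥ 640; DTI 41% ≤ 43%; LTV 76.8% ≤ 90%; employment 51 ≥ 24 mo; reserves 9.7 ≥ 4 mo → qualifies.
Product B: score 761 ≥ 580; DTI 41% ≤ 43%; LTV 76.8% ≤ 110%; reserves 9.7 ≥ 2 mo → qualifies.
Product C: score 761 ≥ 720; DTI 41% ≤ 43%; LTV 76.8% ≤ 100%; employment 51 ≥ 12 mo; reserves 9.7 ≥ 3 mo → qualifies.
Qualifying: Product A, Product B, Product C. Lowest rate is 4.55% → Product B.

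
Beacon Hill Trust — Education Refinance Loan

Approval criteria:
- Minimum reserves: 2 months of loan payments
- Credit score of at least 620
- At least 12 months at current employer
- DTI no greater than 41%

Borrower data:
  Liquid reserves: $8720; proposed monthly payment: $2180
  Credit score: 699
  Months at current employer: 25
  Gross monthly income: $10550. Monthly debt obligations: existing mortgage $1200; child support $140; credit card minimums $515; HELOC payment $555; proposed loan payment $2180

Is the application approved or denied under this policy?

Denied

Liquid reserves cover 8,720/2,180 = 4.0 months — ≥ 2 required
Credit score 699 ≥ 620 (meets)
Employment 25 ≥ 12 months
Total monthly debts = (1,200 + 140 + 515 + 555 + 2,180) = 4,590. DTI: 4,590 ÷ 10,550 = 43.5%, exceeds the 41% cap
Fails on DTI.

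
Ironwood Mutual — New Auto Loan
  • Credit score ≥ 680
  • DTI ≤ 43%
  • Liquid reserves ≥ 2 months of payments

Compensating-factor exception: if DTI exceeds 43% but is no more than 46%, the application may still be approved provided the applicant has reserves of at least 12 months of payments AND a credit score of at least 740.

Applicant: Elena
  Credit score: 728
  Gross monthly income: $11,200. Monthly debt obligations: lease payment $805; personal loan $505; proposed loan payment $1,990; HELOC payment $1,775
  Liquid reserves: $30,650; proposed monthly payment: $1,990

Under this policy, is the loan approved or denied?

Denied

Credit score 728 ≥ 680 (meets base)
Total debts = (805 + 505 + 1,990 + 1,775) = 5,075. DTI = 5,075/11,200 = 45.3% > 43% — standard DTI limit exceeded.
Reserves: 30,650 ÷ 1,990 = 15.4 months (meets 2-month minimum)
45.3% falls in the override range (43%–46%), so the compensating-factor test applies.
Reserves 15.4 ≥ 12 months; credit score 728 < 740.
Override conditions not both satisfied; exception does not apply.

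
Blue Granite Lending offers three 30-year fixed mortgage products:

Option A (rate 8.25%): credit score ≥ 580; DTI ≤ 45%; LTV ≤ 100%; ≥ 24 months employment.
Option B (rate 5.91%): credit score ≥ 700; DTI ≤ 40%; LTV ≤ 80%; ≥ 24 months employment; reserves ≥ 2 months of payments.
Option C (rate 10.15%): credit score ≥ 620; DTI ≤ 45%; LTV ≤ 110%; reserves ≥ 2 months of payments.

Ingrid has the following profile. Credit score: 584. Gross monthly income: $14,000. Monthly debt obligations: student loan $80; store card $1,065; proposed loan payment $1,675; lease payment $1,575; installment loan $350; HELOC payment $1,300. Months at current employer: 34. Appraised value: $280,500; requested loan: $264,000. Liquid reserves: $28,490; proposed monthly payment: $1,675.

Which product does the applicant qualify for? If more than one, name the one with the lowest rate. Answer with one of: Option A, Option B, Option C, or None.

Total debts = (80 + 1,065 + 1,675 + 1,575 + 350 + 1,300) = 6,045; DTI = 6,045/14,000 = 43.2%.
LTV = 264,000/280,500 = 94.1%.
Reserves = 28,490/1,675 = 17.0 months.
Option A: score 584 ≥ 580; DTI 43.2% ≤ 45%; LTV 94.1% ≤ 100%; employment 34 ≥ 24 mo → qualifies.
Option B: score 584 < 700; DTI 43.2% > 40%; LTV 94.1% > 80%; employment 34 ≥ 24 mo; reserves 17.0 ≥ 2 mo → does not qualify.
Option C: score 584 < 620; DTI 43.2% ≤ 45%; LTV 94.1% ≤ 110%; reserves 17.0 ≥ 2 mo → does not qualify.

Option A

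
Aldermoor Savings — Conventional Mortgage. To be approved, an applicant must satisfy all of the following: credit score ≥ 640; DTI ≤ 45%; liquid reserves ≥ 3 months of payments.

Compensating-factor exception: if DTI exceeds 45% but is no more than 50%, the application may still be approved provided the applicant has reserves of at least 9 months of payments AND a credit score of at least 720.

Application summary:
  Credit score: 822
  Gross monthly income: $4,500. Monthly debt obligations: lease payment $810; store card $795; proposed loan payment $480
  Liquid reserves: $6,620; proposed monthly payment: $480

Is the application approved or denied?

Credit score 822 ≥ 640 (meets base)
Total debts = (810 + 795 + 480) = 2,085. DTI: 2,085 ÷ 4,500 = 46.3%, over the 45% base limit.
Reserves: 6,620 ÷ 480 = 13.8 months (meets 3-month minimum)
DTI 46.3% is within the 45%–50% exception band; checking compensating factors.
Reserves 13.8 ≥ 9 months; credit score 822 ≥ 720.
Both override conditions satisfied; DTI exception granted.

Approved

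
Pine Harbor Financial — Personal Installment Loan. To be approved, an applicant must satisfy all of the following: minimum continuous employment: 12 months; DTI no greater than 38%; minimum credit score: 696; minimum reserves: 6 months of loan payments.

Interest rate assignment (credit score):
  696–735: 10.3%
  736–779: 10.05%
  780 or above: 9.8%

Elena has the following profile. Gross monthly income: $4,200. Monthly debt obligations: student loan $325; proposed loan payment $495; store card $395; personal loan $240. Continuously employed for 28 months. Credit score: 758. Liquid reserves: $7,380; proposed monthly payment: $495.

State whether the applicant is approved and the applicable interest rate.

Credit score 758 ≥ 696 (meets minimum)
Reserves: 7,380 ÷ 495 = 14.9 months (meets 6-month minimum)
Employment 28 ≥ 12 months
Total monthly debts = (325 + 495 + 395 + 240) = 1,455. DTI = 1,455/4,200 = 34.6% ≤ 38%
All requirements met. Score 758 falls in the 736–779 tier → 10.05%.

Approved at 10.05%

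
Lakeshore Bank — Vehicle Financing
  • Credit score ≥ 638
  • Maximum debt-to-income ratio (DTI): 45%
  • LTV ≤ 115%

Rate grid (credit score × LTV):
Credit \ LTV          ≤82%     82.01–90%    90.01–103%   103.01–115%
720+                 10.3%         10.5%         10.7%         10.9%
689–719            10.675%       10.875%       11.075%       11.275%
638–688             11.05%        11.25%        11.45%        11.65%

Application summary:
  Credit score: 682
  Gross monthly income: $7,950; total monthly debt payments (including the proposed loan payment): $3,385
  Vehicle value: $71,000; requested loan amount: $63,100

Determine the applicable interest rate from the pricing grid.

11.25%

Credit score 682 ≥ 638; DTI: 3,385 ÷ 7,950 = 42.6%, within the 45% cap
LTV: 63,100 ÷ 71,000 = 88.9%, within 115% cap
Credit 682 → row 638–688; LTV 88.9% → column 82.01–90%. Grid cell → 11.25%.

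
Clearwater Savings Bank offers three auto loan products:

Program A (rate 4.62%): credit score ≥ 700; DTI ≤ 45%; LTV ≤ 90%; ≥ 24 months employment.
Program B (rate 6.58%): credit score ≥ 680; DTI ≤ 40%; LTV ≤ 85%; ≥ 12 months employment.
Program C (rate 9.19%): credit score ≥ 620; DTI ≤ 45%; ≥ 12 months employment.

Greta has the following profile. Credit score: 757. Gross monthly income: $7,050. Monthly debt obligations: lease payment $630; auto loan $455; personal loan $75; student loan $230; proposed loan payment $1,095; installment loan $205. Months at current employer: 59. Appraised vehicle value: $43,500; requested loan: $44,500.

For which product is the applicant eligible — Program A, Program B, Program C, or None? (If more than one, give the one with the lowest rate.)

Program C

Total debts = (630 + 455 + 75 + 230 + 1,095 + 205) = 2,690; DTI = 2,690/7,050 = 38.2%.
LTV = 44,500/43,500 = 102.3%.
Program A: score 757 ≥ 700; DTI 38.2% ≤ 45%; LTV 102.3% > 90%; employment 59 ≥ 24 mo → does not qualify.
Program B: score 757 ≥ 680; DTI 38.2% ≤ 40%; LTV 102.3% > 85%; employment 59 ≥ 12 mo → does not qualify.
Program C: score 757 ≥ 620; DTI 38.2% ≤ 45%; employment 59 ≥ 12 mo → qualifies.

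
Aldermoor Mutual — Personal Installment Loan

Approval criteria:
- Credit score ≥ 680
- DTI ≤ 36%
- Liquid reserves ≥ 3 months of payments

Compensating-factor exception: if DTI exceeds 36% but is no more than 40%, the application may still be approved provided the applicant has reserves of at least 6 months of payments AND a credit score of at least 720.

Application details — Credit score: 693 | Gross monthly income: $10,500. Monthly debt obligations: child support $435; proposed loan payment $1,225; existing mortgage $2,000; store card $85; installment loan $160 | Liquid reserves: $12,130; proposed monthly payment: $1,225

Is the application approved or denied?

Credit score 693 ≥ 680 (meets base)
Total debts = (435 + 1,225 + 2,000 + 85 + 160) = 3,905. DTI: 3,905 ÷ 10,500 = 37.2%, over the 36% base limit.
Reserves = 12,130/1,225 = 9.9 months ≥ 3
DTI 37.2% is within the 36%–40% exception band; checking compensating factors.
Override check — reserves: 9.9 mo (ok); score: 693 (below 720).
Override conditions not both satisfied; exception does not apply.

Denied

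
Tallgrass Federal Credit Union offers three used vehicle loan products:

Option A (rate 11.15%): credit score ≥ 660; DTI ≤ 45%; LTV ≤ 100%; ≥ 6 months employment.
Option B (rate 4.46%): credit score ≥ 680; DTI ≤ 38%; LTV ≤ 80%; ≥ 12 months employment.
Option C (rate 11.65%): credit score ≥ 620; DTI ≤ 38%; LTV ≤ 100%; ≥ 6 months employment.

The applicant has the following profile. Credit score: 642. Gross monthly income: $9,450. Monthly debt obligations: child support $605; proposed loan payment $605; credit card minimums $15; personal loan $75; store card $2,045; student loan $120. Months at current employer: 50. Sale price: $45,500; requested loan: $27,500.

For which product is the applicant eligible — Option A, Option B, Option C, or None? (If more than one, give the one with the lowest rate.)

Option C

Total debts = (605 + 605 + 15 + 75 + 2,045 + 120) = 3,465; DTI = 3,465/9,450 = 36.7%.
LTV = 27,500/45,500 = 60.4%.
Option A: score 642 < 660; DTI 36.7% ≤ 45%; LTV 60.4% ≤ 100%; employment 50 ≥ 6 mo → does not qualify.
Option B: score 642 < 680; DTI 36.7% ≤ 38%; LTV 60.4% ≤ 80%; employment 50 ≥ 12 mo → does not qualify.
Option C: score 642 ≥ 620; DTI 36.7% ≤ 38%; LTV 60.4% ≤ 100%; employment 50 ≥ 6 mo → qualifies.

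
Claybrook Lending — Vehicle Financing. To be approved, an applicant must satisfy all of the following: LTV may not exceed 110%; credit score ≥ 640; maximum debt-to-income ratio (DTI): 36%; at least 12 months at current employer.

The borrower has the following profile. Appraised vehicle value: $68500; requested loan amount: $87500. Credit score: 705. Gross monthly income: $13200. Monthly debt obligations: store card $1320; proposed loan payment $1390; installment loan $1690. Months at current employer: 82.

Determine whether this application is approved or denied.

Loan-to-value = 87,500/68,500 = 127.7% — fail (110% max)
Credit score 705 ≥ 640 (meets)
Total monthly debts = (1,320 + 1,390 + 1,690) = 4,400. DTI: 4,400 ÷ 13,200 = 33.3%, within the 36% cap
Employment 82 ≥ 12 months
Fails on LTV.

Denied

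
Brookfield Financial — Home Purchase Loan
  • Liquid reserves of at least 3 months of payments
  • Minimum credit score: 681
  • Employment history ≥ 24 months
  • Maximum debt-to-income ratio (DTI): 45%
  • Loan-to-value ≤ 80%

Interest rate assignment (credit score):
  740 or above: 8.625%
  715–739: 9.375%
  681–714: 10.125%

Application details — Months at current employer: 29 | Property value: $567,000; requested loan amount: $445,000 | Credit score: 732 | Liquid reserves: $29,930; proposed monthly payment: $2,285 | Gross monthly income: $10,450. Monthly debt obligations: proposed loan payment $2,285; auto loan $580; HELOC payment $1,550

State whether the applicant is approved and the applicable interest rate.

Credit score 732 ≥ 681 (meets minimum)
LTV = 445,000/567,000 = 78.5% ≤ 80%
Total monthly debts = (2,285 + 580 + 1,550) = 4,415. Debt-to-income = 4,415/10,450 = 42.2% — meets 45% limit
Liquid reserves cover 29,930/2,285 = 13.1 months — ≥ 3 required
Employment 29 ≥ 24 months
All requirements met. Score 732 falls in the 715–739 tier → 9.375%.

Approved at 9.375%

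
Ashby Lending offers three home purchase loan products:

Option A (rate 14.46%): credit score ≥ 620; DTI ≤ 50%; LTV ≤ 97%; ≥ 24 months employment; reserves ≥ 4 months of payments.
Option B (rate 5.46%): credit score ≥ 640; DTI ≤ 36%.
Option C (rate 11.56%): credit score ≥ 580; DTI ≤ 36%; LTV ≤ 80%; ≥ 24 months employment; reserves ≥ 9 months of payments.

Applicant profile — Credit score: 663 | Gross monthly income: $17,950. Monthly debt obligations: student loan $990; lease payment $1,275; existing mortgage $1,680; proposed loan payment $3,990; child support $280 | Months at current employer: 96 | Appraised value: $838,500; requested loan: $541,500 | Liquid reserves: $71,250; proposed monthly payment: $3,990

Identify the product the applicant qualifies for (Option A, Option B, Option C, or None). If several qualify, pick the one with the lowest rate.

Option A

Total debts = (990 + 1,275 + 1,680 + 3,990 + 280) = 8,215; DTI = 8,215/17,950 = 45.8%.
LTV = 541,500/838,500 = 64.6%.
Reserves = 71,250/3,990 = 17.9 months.
Option A: score 663 ≥ 620; DTI 45.8% ≤ 50%; LTV 64.6% ≤ 97%; employment 96 ≥ 24 mo; reserves 17.9 ≥ 4 mo → qualifies.
Option B: score 663 ≥ 640; DTI 45.8% > 36% → does not qualify.
Option C: score 663 ≥ 580; DTI 45.8% > 36%; LTV 64.6% ≤ 80%; employment 96 ≥ 24 mo; reserves 17.9 ≥ 9 mo → does not qualify.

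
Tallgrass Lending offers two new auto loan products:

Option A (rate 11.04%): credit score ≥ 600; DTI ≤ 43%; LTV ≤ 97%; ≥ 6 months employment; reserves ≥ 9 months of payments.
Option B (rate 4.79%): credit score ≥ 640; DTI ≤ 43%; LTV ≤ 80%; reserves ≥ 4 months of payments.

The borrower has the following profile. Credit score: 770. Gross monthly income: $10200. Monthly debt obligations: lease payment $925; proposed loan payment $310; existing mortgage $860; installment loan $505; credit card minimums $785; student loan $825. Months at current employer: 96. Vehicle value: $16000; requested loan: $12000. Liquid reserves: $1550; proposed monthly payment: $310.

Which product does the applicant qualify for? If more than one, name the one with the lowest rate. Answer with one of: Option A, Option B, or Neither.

Option B

Total debts = (925 + 310 + 860 + 505 + 785 + 825) = 4,210; DTI = 4,210/10,200 = 41.3%.
LTV = 12,000/16,000 = 75%.
Reserves = 1,550/310 = 5.0 months.
Option A: score 770 ≥ 600; DTI 41.3% ≤ 43%; LTV 75% ≤ 97%; employment 96 ≥ 6 mo; reserves 5.0 < 9 mo → does not qualify.
Option B: score 770 ≥ 640; DTI 41.3% ≤ 43%; LTV 75% ≤ 80%; reserves 5.0 ≥ 4 mo → qualifies.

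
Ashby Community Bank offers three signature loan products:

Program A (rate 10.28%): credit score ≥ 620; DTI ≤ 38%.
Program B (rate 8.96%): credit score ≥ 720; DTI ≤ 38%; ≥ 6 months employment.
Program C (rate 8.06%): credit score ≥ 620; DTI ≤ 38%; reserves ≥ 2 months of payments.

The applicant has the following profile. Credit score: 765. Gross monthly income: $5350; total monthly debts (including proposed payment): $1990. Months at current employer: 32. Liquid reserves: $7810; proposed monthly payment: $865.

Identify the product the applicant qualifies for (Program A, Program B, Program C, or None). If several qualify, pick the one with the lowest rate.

DTI = 1,990/5,350 = 37.2%.
Reserves = 7,810/865 = 9.0 months.
Program A: score 765 ≥ 620; DTI 37.2% ≤ 38% → qualifies.
Program B: score 765 ≥ 720; DTI 37.2% ≤ 38%; employment 32 ≥ 6 mo → qualifies.
Program C: score 765 ≥ 620; DTI 37.2% ≤ 38%; reserves 9.0 ≥ 2 mo → qualifies.
Qualifying: Program A, Program B, Program C. Lowest rate is 8.06% → Program C.

Program C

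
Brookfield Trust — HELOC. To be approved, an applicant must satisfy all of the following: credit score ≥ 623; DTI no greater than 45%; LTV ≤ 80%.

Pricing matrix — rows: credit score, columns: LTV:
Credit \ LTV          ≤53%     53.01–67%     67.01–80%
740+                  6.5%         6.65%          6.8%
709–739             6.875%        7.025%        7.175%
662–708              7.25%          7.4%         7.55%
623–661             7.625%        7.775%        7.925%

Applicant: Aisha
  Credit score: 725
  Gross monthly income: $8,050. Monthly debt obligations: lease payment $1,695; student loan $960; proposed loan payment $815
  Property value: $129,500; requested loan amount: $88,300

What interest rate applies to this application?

7.175%

Credit score 725 ≥ 623; Total monthly debts = (1,695 + 960 + 815) = 3,470. DTI = 3,470/8,050 = 43.1% ≤ 45%
LTV = 88,300/129,500 = 68.2% ≤ 80%
Score 725 is in the 709–739 band; LTV 68.2% is in the 67.01–80% band → 7.175%.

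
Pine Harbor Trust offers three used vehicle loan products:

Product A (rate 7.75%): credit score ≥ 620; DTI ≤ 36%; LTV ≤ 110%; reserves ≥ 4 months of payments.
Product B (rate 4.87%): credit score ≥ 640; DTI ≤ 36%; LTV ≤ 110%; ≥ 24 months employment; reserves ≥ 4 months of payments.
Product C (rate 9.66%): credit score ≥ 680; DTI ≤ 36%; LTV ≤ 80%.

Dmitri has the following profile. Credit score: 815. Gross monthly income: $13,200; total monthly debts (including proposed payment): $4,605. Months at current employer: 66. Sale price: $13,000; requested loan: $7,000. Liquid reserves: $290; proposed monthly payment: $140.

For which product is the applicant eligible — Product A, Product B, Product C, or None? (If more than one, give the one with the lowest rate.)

DTI = 4,605/13,200 = 34.9%.
LTV = 7,000/13,000 = 53.8%.
Reserves = 290/140 = 2.1 months.
Product A: score 815 ≥ 620; DTI 34.9% ≤ 36%; LTV 53.8% ≤ 110%; reserves 2.1 < 4 mo → does not qualify.
Product B: score 815 ≥ 640; DTI 34.9% ≤ 36%; LTV 53.8% ≤ 110%; employment 66 ≥ 24 mo; reserves 2.1 < 4 mo → does not qualify.
Product C: score 815 ≥ 680; DTI 34.9% ≤ 36%; LTV 53.8% ≤ 80% → qualifies.

Product C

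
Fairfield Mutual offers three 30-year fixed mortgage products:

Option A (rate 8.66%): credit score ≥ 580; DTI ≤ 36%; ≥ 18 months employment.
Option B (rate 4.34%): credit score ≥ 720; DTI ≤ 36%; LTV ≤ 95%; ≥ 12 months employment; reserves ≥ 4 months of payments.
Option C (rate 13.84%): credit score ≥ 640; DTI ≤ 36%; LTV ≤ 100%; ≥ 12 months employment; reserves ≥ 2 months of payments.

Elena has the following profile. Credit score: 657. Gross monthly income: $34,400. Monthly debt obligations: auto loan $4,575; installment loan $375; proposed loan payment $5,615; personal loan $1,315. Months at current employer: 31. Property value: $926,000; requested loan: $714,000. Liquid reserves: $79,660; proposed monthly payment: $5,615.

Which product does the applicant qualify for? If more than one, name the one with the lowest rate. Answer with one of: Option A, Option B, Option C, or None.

Total debts = (4,575 + 375 + 5,615 + 1,315) = 11,880; DTI = 11,880/34,400 = 34.5%.
LTV = 714,000/926,000 = 77.1%.
Reserves = 79,660/5,615 = 14.2 months.
Option A: score 657 ≥ 580; DTI 34.5% ≤ 36%; employment 31 ≥ 18 mo → qualifies.
Option B: score 657 < 720; DTI 34.5% ≤ 36%; LTV 77.1% ≤ 95%; employment 31 ≥ 12 mo; reserves 14.2 ≥ 4 mo → does not qualify.
Option C: score 657 ≥ 640; DTI 34.5% ≤ 36%; LTV 77.1% ≤ 100%; employment 31 ≥ 12 mo; reserves 14.2 ≥ 2 mo → qualifies.
Qualifying: Option A, Option C. Lowest rate is 8.66% → Option A.

Option A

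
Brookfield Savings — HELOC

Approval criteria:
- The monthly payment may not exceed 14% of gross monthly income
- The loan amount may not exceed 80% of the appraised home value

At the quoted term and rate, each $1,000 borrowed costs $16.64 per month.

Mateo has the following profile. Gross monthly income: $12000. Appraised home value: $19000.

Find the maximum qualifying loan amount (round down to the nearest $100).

Payment cap: 14% × $12,000 = $1,680/month.
At $16.64 per $1,000, that supports 1,680/16.64 × 1,000 ≈ $100,961 → $100,900.
LTV cap: 80% × $19,000 = $15,200 → $15,200.
Binding constraint: loan-to-value.

$15,200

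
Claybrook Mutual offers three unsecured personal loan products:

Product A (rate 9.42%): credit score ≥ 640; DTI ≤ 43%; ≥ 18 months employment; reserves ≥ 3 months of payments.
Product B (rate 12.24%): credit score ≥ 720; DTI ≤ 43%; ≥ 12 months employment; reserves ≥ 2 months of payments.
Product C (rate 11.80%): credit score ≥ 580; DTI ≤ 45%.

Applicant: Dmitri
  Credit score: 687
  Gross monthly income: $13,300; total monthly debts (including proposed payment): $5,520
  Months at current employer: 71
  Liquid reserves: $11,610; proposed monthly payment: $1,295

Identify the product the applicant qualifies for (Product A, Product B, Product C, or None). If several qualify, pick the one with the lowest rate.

DTI = 5,520/13,300 = 41.5%.
Reserves = 11,610/1,295 = 9.0 months.
Product A: score 687 ≥ 640; DTI 41.5% ≤ 43%; employment 71 ≥ 18 mo; reserves 9.0 ≥ 3 mo → qualifies.
Product B: score 687 < 720; DTI 41.5% ≤ 43%; employment 71 ≥ 12 mo; reserves 9.0 ≥ 2 mo → does not qualify.
Product C: score 687 ≥ 580; DTI 41.5% ≤ 45% → qualifies.
Qualifying: Product A, Product C. Lowest rate is 9.42% → Product A.

Product A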